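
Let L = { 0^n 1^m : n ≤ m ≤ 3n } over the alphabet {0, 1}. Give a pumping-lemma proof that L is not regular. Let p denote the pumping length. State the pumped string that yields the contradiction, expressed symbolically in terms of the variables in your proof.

0^{p+k} 1^p

Assume L is regular; let p be its pumping constant.
Take w = 0^p 1^p ∈ L (since p ≤ p ≤ 3p), with |w| = 2p ≥ p.
Write w = xyz as guaranteed by the lemma, with |xy| ≤ p and y is nonempty.
The first p characters of w are 0's, so xy (and hence y) consists only of 0's. Write y = 0^k, 1 ≤ k ≤ p.
Pump with i = 2: xy^2z = 0^{p+k} 1^p. Now n = p+k > p = m, so the condition n ≤ m fails. Thus xy^2z ∉ L.
Contradiction. Therefore L is not regular.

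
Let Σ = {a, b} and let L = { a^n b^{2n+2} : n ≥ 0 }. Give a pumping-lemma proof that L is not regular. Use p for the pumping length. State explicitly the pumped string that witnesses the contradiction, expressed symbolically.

Assume L is regular; let p be its pumping constant.
Take w = a^p b^{2p+2}. Then w ∈ L and |w| = 3p+2 ≥ p.
Write w = xyz as guaranteed by the lemma, with |xy| ≤ p and |y| ≥ 1.
Because |xy| ≤ p and w begins with p copies of a, we have y = a^k with 1 ≤ k ≤ p.
Pump with i = 2: xy^2z = a^{p+k} b^{2p+2}. For this to lie in L we would need 2p+2 = 2(p+k)+2, which forces k = 0. But k ≥ 1, so xy^2z ∉ L.
This is a contradiction; hence L is not regular.

a^{p+k} b^{2p+2}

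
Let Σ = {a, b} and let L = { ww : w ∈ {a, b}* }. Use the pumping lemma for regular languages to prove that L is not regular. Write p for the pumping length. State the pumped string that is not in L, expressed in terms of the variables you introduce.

Suppose for contradiction that L is regular, and let p be the pumping length.
Take w = a^p b^p a^p b^p = uu where u = a^pb^p; then w ∈ L and |w| = 4p ≥ p.
The pumping lemma gives a decomposition w = xyz where |xy| ≤ p and |y| ≥ 1.
The first p characters of w are a's, so xy (and hence y) consists only of a's. Write y = a^k, 1 ≤ k ≤ p.
Pump with i = 2: xy^2z = a^{p+k} b^p a^p b^p, of length 4p+k. Suppose this equals vv. The string starts with a and ends with b, so v does too; thus the boundary between the two copies of v is a b→a transition. There is exactly one such transition, at position 2p+k, so |v| = 2p+k and |vv| = 4p+2k ≠ 4p+k since k ≥ 1. So xy^2z ∉ L.
This is a contradiction; hence L is not regular.

a^{p+k} b^p a^p b^p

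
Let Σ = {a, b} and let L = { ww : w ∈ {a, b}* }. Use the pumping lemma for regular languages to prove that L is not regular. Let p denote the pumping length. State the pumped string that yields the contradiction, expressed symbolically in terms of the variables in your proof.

a^{p+k} b^p a^p b^p

Suppose for contradiction that L is regular, and let p be the pumping length.
Take w = a^p b^p a^p b^p = uu where u = a^pb^p; then w ∈ L and |w| = 4p ≥ p.
By the pumping lemma, w = xyz with |xy| ≤ p and y is nonempty.
The first p characters of w are a's, so xy (and hence y) consists only of a's. Write y = a^k, 1 ≤ k ≤ p.
Pump with i = 2: xy^2z = a^{p+k} b^p a^p b^p, of length 4p+k. Suppose this equals vv. The string starts with a and ends with b, so v does too; thus the boundary between the two copies of v is a b→a transition. There is exactly one such transition, at position 2p+k, so |v| = 2p+k and |vv| = 4p+2k ≠ 4p+k since k ≥ 1. So xy^2z ∉ L.
This is a contradiction; hence L is not regular.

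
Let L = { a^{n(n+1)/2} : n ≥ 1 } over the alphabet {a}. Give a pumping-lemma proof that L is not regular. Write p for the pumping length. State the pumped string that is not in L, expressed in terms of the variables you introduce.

a^{p(p+1)/2+k}

Assume L is regular; let p be its pumping constant.
Take w = a^{p(p+1)/2} ∈ L with |w| = p(p+1)/2 ≥ p.
The pumping lemma gives a decomposition w = xyz where |xy| ≤ p and |y| > 0.
Then y = a^k for some k with 1 ≤ k ≤ p.
Pump with i = 2: xy^2z = a^{p(p+1)/2+k}. Since 1 ≤ k ≤ p, p(p+1)/2 < p(p+1)/2+k ≤ p(p+1)/2+p < (p+1)(p+2)/2, so p(p+1)/2+k is strictly between consecutive triangular numbers. So xy^2z ∉ L.
This is a contradiction; hence L is not regular.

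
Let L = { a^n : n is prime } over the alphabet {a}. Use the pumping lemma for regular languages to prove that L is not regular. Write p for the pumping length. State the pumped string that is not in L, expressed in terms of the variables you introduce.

Assume L is regular; let p be its pumping constant.
Let q be a prime with q ≥ p+2 (infinitely many primes exist), and take w = a^q ∈ L with |w| = q ≥ p.
Write w = xyz as guaranteed by the lemma, with |xy| ≤ p and y is nonempty.
Then y = a^k for some k with 1 ≤ k ≤ p.
Since 1 ≤ k ≤ p, |xz| = q-k. Pump with i = q+1: |xy^{q+1}z| = (q-k)+(q+1)k = q+qk = q(1+k), which is composite (both factors ≥ 2). So xy^{q+1}z = a^{q(1+k)} ∉ L.
This is a contradiction; hence L is not regular.

a^{q(1+k)}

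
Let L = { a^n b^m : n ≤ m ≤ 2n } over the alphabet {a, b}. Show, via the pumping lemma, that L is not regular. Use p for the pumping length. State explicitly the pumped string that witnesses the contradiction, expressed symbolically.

Toward a contradiction, assume L is regular with pumping length p.
Take w = a^p b^p ∈ L (since p ≤ p ≤ 2p), with |w| = 2p ≥ p.
By the pumping lemma, w = xyz with |xy| ≤ p and y is nonempty.
The first p characters of w are a's, so xy (and hence y) consists only of a's. Write y = a^k, 1 ≤ k ≤ p.
Pump with i = 2: xy^2z = a^{p+k} b^p. Now n = p+k > p = m, so the condition n ≤ m fails. Thus xy^2z ∉ L.
This is a contradiction; hence L is not regular.

a^{p+k} b^p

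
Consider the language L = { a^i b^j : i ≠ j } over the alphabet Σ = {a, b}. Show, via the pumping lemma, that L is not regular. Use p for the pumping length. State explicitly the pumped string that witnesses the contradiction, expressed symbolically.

a^{p+p!} b^{p+p!}

Assume L is regular. Let p be the pumping length given by the pumping lemma.
Choose w = a^p b^{p+p!}. Since p ≠ p+p!, w ∈ L; and |w| ≥ p.
Write w = xyz as guaranteed by the lemma, with |xy| ≤ p and |y| > 0.
Since the first p symbols of w are all a's and |xy| ≤ p, y lies entirely in the leading a-block: y = a^k for some k with 1 ≤ k ≤ p.
Since 1 ≤ k ≤ p, k divides p!; set t = 1 + p!/k. Then xy^t z has p + (p!/k)·k = p + p! copies of a. Now the a-count equals the b-count, so i ≠ j fails. So xy^t z = a^{p+p!} b^{p+p!} ∉ L.
Contradiction. Therefore L is not regular.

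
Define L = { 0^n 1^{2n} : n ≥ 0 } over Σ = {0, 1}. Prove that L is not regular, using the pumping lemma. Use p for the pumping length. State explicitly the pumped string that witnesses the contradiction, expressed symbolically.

0^{p+k} 1^{2p}

Assume L is regular; let p be its pumping constant.
Take w = 0^p 1^{2p}. Then w ∈ L and |w| = 3p ≥ p.
Write w = xyz as guaranteed by the lemma, with |xy| ≤ p and |y| ≥ 1.
The first p characters of w are 0's, so xy (and hence y) consists only of 0's. Write y = 0^k, 1 ≤ k ≤ p.
Pump with i = 2: xy^2z = 0^{p+k} 1^{2p}. For this to lie in L we would need 2p = 2(p+k), which forces k = 0. But k ≥ 1, so xy^2z ∉ L.
This contradicts the pumping lemma, so L is not regular.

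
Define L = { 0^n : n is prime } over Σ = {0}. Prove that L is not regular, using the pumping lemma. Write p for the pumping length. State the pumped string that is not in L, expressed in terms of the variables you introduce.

Toward a contradiction, assume L is regular with pumping length p.
Let q be a prime with q ≥ p+2 (infinitely many primes exist), and take w = 0^q ∈ L with |w| = q ≥ p.
Write w = xyz as guaranteed by the lemma, with |xy| ≤ p and |y| ≥ 1.
Then y = 0^k for some k with 1 ≤ k ≤ p.
Since 1 ≤ k ≤ p, |xz| = q-k. Pump with i = q+1: |xy^{q+1}z| = (q-k)+(q+1)k = q+qk = q(1+k), which is composite (both factors ≥ 2). So xy^{q+1}z = 0^{q(1+k)} ∉ L.
Contradiction. Therefore L is not regular.

0^{q(1+k)}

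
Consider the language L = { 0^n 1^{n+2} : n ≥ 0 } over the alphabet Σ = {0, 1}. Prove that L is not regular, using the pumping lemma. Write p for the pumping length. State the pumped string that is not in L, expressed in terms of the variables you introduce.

Assume L is regular. Let p be the pumping length given by the pumping lemma.
Choose w = 0^p 1^{p+2}, which is in L with |w| = 2p+2 ≥ p.
By the pumping lemma, w = xyz with |xy| ≤ p and |y| > 0.
Since the first p symbols of w are all 0's and |xy| ≤ p, y lies entirely in the leading 0-block: y = 0^k for some k with 1 ≤ k ≤ p.
Pump with i = 2: xy^2z = 0^{p+k} 1^{p+2}. For this to lie in L we would need p+2 = (p+k)+2, which forces k = 0. But k ≥ 1, so xy^2z ∉ L.
This contradicts the pumping lemma, so L is not regular.

0^{p+k} 1^{p+2}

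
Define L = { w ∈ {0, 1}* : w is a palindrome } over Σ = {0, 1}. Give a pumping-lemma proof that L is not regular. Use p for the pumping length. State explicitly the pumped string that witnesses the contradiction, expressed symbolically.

Assume L is regular. Let p be the pumping length given by the pumping lemma.
Take w = 0^p 1 0^p, a palindrome of length 2p+1 ≥ p.
The pumping lemma gives a decomposition w = xyz where |xy| ≤ p and y is nonempty.
Since the first p symbols of w are all 0's and |xy| ≤ p, y lies entirely in the leading 0-block: y = 0^k for some k with 1 ≤ k ≤ p.
Pump with i = 2: xy^2z = 0^{p+k} 1 0^p. Its reverse is 0^p 1 0^{p+k}, which differs from xy^2z since k ≥ 1. So xy^2z is not a palindrome and xy^2z ∉ L.
This is a contradiction; hence L is not regular.

0^{p+k} 1 0^p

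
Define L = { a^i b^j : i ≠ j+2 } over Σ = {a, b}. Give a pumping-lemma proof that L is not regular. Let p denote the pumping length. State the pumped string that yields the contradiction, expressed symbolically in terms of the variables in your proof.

a^{p+p!} b^{p+p!-2}

Assume L is regular. Let p be the pumping length given by the pumping lemma.
Choose w = a^p b^{p+p!-2}. Since p ≠ (p+p!-2)+2 = p+p!, w ∈ L; and |w| ≥ p.
The pumping lemma gives a decomposition w = xyz where |xy| ≤ p and |y| ≥ 1.
Since the first p symbols of w are all a's and |xy| ≤ p, y lies entirely in the leading a-block: y = a^k for some k with 1 ≤ k ≤ p.
Since 1 ≤ k ≤ p, k divides p!; set t = 1 + p!/k. Then xy^t z has p + (p!/k)·k = p + p! copies of a. Now the a-count is p+p! and (b-count)+2 = (p+p!-2)+2 = p+p!, so i ≠ j+2 fails. So xy^t z = a^{p+p!} b^{p+p!-2} ∉ L.
Contradiction. Therefore L is not regular.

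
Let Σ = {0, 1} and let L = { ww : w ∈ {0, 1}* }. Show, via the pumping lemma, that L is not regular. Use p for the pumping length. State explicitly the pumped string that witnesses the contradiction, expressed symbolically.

0^{p+k} 1^p 0^p 1^p

Assume L is regular; let p be its pumping constant.
Take w = 0^p 1^p 0^p 1^p = uu where u = 0^p1^p; then w ∈ L and |w| = 4p ≥ p.
By the pumping lemma, w = xyz with |xy| ≤ p and |y| ≥ 1.
Because |xy| ≤ p and w begins with p copies of 0, we have y = 0^k with 1 ≤ k ≤ p.
Pump with i = 2: xy^2z = 0^{p+k} 1^p 0^p 1^p, of length 4p+k. Suppose this equals vv. The string starts with 0 and ends with 1, so v does too; thus the boundary between the two copies of v is a 1→0 transition. There is exactly one such transition, at position 2p+k, so |v| = 2p+k and |vv| = 4p+2k ≠ 4p+k since k ≥ 1. So xy^2z ∉ L.
Contradiction. Therefore L is not regular.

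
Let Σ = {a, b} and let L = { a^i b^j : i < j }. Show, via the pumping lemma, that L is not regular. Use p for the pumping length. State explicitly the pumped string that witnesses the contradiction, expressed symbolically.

Assume L is regular. Let p be the pumping length given by the pumping lemma.
Choose w = a^p b^{p+1} ∈ L, with |w| = 2p+1 ≥ p.
Write w = xyz as guaranteed by the lemma, with |xy| ≤ p and |y| ≥ 1.
Because |xy| ≤ p and w begins with p copies of a, we have y = a^k with 1 ≤ k ≤ p.
Consider xy^2z = a^{p+k} b^{p+1}. Since k ≥ 1, the a-count p+k is at least p+1, so i < j fails; thus xy^2z ∉ L.
This contradicts the pumping lemma, so L is not regular.

a^{p+k} b^{p+1}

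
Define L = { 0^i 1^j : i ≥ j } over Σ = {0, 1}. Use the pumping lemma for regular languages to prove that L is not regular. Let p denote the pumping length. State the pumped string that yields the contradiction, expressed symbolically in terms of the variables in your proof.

Assume L is regular. Let p be the pumping length given by the pumping lemma.
Choose w = 0^p 1^p ∈ L, with |w| = 2p ≥ p.
Write w = xyz as guaranteed by the lemma, with |xy| ≤ p and |y| > 0.
Since the first p symbols of w are all 0's and |xy| ≤ p, y lies entirely in the leading 0-block: y = 0^k for some k with 1 ≤ k ≤ p.
Consider xy^0z = xz = 0^{p-k} 1^p. Since k ≥ 1, the 0-count p-k is less than p, so i ≥ j fails; thus xz ∉ L.
This contradicts the pumping lemma, so L is not regular.

0^{p-k} 1^p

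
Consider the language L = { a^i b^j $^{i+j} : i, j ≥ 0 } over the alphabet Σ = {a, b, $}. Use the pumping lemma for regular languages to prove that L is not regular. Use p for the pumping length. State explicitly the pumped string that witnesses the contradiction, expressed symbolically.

Toward a contradiction, assume L is regular with pumping length p.
Take w = a^p b^p $^{2p} ∈ L (with i=j=p, i+j=2p), |w| = 4p ≥ p.
By the pumping lemma, w = xyz with |xy| ≤ p and |y| > 0.
Because |xy| ≤ p and w begins with p copies of a, we have y = a^k with 1 ≤ k ≤ p.
Consider xy^2z = a^{p+k} b^p $^{2p}. Now the a- and b-counts sum to 2p+k, but the $-count is 2p ≠ 2p+k. So xy^2z ∉ L.
Contradiction. Therefore L is not regular.

a^{p+k} b^p $^{2p}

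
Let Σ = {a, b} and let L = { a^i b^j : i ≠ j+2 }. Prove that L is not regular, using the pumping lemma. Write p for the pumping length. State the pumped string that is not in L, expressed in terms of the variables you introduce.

a^{p+p!} b^{p+p!-2}

Assume L is regular. Let p be the pumping length given by the pumping lemma.
Choose w = a^p b^{p+p!-2}. Since p ≠ (p+p!-2)+2 = p+p!, w ∈ L; and |w| ≥ p.
Write w = xyz as guaranteed by the lemma, with |xy| ≤ p and |y| ≥ 1.
The first p characters of w are a's, so xy (and hence y) consists only of a's. Write y = a^k, 1 ≤ k ≤ p.
Since 1 ≤ k ≤ p, k divides p!; set t = 1 + p!/k. Then xy^t z has p + (p!/k)·k = p + p! copies of a. Now the a-count is p+p! and (b-count)+2 = (p+p!-2)+2 = p+p!, so i ≠ j+2 fails. So xy^t z = a^{p+p!} b^{p+p!-2} ∉ L.
This contradicts the pumping lemma, so L is not regular.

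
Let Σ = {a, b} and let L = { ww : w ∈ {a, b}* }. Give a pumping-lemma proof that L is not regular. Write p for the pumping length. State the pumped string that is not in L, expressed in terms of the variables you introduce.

Assume L is regular. Let p be the pumping length given by the pumping lemma.
Take w = a^p b^p a^p b^p = uu where u = a^pb^p; then w ∈ L and |w| = 4p ≥ p.
Write w = xyz as guaranteed by the lemma, with |xy| ≤ p and |y| ≥ 1.
Since the first p symbols of w are all a's and |xy| ≤ p, y lies entirely in the leading a-block: y = a^k for some k with 1 ≤ k ≤ p.
Pump with i = 2: xy^2z = a^{p+k} b^p a^p b^p, of length 4p+k. Suppose this equals vv. The string starts with a and ends with b, so v does too; thus the boundary between the two copies of v is a b→a transition. There is exactly one such transition, at position 2p+k, so |v| = 2p+k and |vv| = 4p+2k ≠ 4p+k since k ≥ 1. So xy^2z ∉ L.
Contradiction. Therefore L is not regular.

a^{p+k} b^p a^p b^p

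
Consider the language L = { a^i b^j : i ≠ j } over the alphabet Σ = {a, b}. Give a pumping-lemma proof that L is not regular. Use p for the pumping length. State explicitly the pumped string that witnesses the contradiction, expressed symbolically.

a^{p+p!} b^{p+p!}

Toward a contradiction, assume L is regular with pumping length p.
Choose w = a^p b^{p+p!}. Since p ≠ p+p!, w ∈ L; and |w| ≥ p.
Write w = xyz as guaranteed by the lemma, with |xy| ≤ p and y is nonempty.
Since the first p symbols of w are all a's and |xy| ≤ p, y lies entirely in the leading a-block: y = a^k for some k with 1 ≤ k ≤ p.
Since 1 ≤ k ≤ p, k divides p!; set t = 1 + p!/k. Then xy^t z has p + (p!/k)·k = p + p! copies of a. Now the a-count equals the b-count, so i ≠ j fails. So xy^t z = a^{p+p!} b^{p+p!} ∉ L.
This contradicts the pumping lemma, so L is not regular.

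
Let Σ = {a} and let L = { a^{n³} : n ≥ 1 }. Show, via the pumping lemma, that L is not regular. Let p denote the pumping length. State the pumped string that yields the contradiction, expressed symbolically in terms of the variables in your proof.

a^{p³+k}

Suppose for contradiction that L is regular, and let p be the pumping length.
Take w = a^{p³} ∈ L with |w| = p³ ≥ p.
Write w = xyz as guaranteed by the lemma, with |xy| ≤ p and |y| ≥ 1.
Then y = a^k for some k with 1 ≤ k ≤ p.
Pump with i = 2: xy^2z = a^{p³+k}. Since 1 ≤ k ≤ p, p³ < p³+k ≤ p³+p < p³+3p²+3p+1 = (p+1)³, so p³+k is not a perfect cube. So xy^2z ∉ L.
This is a contradiction; hence L is not regular.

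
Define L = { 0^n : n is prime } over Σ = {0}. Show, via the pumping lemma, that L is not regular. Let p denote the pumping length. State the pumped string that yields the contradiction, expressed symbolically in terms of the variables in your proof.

Suppose for contradiction that L is regular, and let p be the pumping length.
Let q be a prime with q ≥ p+2 (infinitely many primes exist), and take w = 0^q ∈ L with |w| = q ≥ p.
The pumping lemma gives a decomposition w = xyz where |xy| ≤ p and |y| > 0.
Then y = 0^k for some k with 1 ≤ k ≤ p.
Since 1 ≤ k ≤ p, |xz| = q-k. Pump with i = q+1: |xy^{q+1}z| = (q-k)+(q+1)k = q+qk = q(1+k), which is composite (both factors ≥ 2). So xy^{q+1}z = 0^{q(1+k)} ∉ L.
This contradicts the pumping lemma, so L is not regular.

0^{q(1+k)}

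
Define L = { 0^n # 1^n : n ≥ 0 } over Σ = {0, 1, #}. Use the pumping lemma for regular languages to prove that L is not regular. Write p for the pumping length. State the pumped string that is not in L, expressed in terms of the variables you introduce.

0^{p+k} # 1^p

Suppose for contradiction that L is regular, and let p be the pumping length.
Take w = 0^p # 1^p ∈ L with |w| = 2p+1 ≥ p.
The pumping lemma gives a decomposition w = xyz where |xy| ≤ p and |y| > 0.
Because |xy| ≤ p and w begins with p copies of 0, we have y = 0^k with 1 ≤ k ≤ p.
Pump with i = 2: xy^2z = 0^{p+k} # 1^p, which would require p+k = p. But k ≥ 1, so xy^2z ∉ L.
This contradicts the pumping lemma, so L is not regular.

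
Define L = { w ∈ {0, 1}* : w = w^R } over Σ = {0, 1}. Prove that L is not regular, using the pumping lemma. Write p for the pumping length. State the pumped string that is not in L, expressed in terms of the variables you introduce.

Assume L is regular; let p be its pumping constant.
Take w = 0^p 1 0^p, a palindrome of length 2p+1 ≥ p.
The pumping lemma gives a decomposition w = xyz where |xy| ≤ p and |y| > 0.
Since the first p symbols of w are all 0's and |xy| ≤ p, y lies entirely in the leading 0-block: y = 0^k for some k with 1 ≤ k ≤ p.
Pump with i = 2: xy^2z = 0^{p+k} 1 0^p. Its reverse is 0^p 1 0^{p+k}, which differs from xy^2z since k ≥ 1. So xy^2z is not a palindrome and xy^2z ∉ L.
This contradicts the pumping lemma, so L is not regular.

0^{p+k} 1 0^p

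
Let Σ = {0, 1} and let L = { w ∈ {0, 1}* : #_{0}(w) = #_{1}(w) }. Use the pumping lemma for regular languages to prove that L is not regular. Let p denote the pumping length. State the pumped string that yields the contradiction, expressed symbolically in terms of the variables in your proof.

0^{p+k} 1^p

Suppose for contradiction that L is regular, and let p be the pumping length.
Choose w = 0^p 1^p ∈ L with |w| = 2p ≥ p.
The pumping lemma gives a decomposition w = xyz where |xy| ≤ p and |y| > 0.
Since the first p symbols of w are all 0's and |xy| ≤ p, y lies entirely in the leading 0-block: y = 0^k for some k with 1 ≤ k ≤ p.
Pump with i = 2: xy^2z = 0^{p+k} 1^p has p+k occurrences of 0 but only p of 1. Since k ≥ 1 the counts differ, so xy^2z ∉ L.
This contradicts the pumping lemma, so L is not regular.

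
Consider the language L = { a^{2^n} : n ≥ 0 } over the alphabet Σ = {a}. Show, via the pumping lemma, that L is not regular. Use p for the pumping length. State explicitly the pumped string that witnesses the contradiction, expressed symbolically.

a^{2^p+k}

Assume L is regular; let p be its pumping constant.
Take w = a^{2^p} ∈ L with |w| = 2^p ≥ p.
Write w = xyz as guaranteed by the lemma, with |xy| ≤ p and y is nonempty.
Then y = a^k for some k with 1 ≤ k ≤ p.
Pump with i = 2: xy^2z = a^{2^p+k}. Since 1 ≤ k ≤ p < 2^p, we have 2^p < 2^p+k < 2^{p+1}, so 2^p+k is not a power of 2. So xy^2z ∉ L.
Contradiction. Therefore L is not regular.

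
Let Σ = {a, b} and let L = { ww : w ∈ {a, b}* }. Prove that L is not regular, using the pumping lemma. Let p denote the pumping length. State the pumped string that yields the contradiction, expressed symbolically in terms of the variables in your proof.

Suppose for contradiction that L is regular, and let p be the pumping length.
Take w = a^p b^p a^p b^p = uu where u = a^pb^p; then w ∈ L and |w| = 4p ≥ p.
Write w = xyz as guaranteed by the lemma, with |xy| ≤ p and |y| ≥ 1.
Because |xy| ≤ p and w begins with p copies of a, we have y = a^k with 1 ≤ k ≤ p.
Pump with i = 2: xy^2z = a^{p+k} b^p a^p b^p, of length 4p+k. Suppose this equals vv. The string starts with a and ends with b, so v does too; thus the boundary between the two copies of v is a b→a transition. There is exactly one such transition, at position 2p+k, so |v| = 2p+k and |vv| = 4p+2k ≠ 4p+k since k ≥ 1. So xy^2z ∉ L.
This contradicts the pumping lemma, so L is not regular.

a^{p+k} b^p a^p b^p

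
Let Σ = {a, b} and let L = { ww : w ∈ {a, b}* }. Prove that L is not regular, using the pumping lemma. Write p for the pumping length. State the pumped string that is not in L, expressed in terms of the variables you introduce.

a^{p+k} b^p a^p b^p

Toward a contradiction, assume L is regular with pumping length p.
Take w = a^p b^p a^p b^p = uu where u = a^pb^p; then w ∈ L and |w| = 4p ≥ p.
The pumping lemma gives a decomposition w = xyz where |xy| ≤ p and |y| ≥ 1.
Because |xy| ≤ p and w begins with p copies of a, we have y = a^k with 1 ≤ k ≤ p.
Pump with i = 2: xy^2z = a^{p+k} b^p a^p b^p, of length 4p+k. Suppose this equals vv. The string starts with a and ends with b, so v does too; thus the boundary between the two copies of v is a b→a transition. There is exactly one such transition, at position 2p+k, so |v| = 2p+k and |vv| = 4p+2k ≠ 4p+k since k ≥ 1. So xy^2z ∉ L.
This is a contradiction; hence L is not regular.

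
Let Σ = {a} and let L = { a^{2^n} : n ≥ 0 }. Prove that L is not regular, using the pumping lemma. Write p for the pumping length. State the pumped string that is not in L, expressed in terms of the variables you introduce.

a^{2^p+k}

Toward a contradiction, assume L is regular with pumping length p.
Take w = a^{2^p} ∈ L with |w| = 2^p ≥ p.
Write w = xyz as guaranteed by the lemma, with |xy| ≤ p and |y| > 0.
Then y = a^k for some k with 1 ≤ k ≤ p.
Pump with i = 2: xy^2z = a^{2^p+k}. Since 1 ≤ k ≤ p < 2^p, we have 2^p < 2^p+k < 2^{p+1}, so 2^p+k is not a power of 2. So xy^2z ∉ L.
This is a contradiction; hence L is not regular.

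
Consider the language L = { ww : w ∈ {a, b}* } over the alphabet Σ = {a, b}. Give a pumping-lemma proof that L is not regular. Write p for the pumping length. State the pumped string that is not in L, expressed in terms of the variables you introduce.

a^{p+k} b^p a^p b^p

Assume L is regular. Let p be the pumping length given by the pumping lemma.
Take w = a^p b^p a^p b^p = uu where u = a^pb^p; then w ∈ L and |w| = 4p ≥ p.
The pumping lemma gives a decomposition w = xyz where |xy| ≤ p and |y| ≥ 1.
Because |xy| ≤ p and w begins with p copies of a, we have y = a^k with 1 ≤ k ≤ p.
Pump with i = 2: xy^2z = a^{p+k} b^p a^p b^p, of length 4p+k. Suppose this equals vv. The string starts with a and ends with b, so v does too; thus the boundary between the two copies of v is a b→a transition. There is exactly one such transition, at position 2p+k, so |v| = 2p+k and |vv| = 4p+2k ≠ 4p+k since k ≥ 1. So xy^2z ∉ L.
This contradicts the pumping lemma, so L is not regular.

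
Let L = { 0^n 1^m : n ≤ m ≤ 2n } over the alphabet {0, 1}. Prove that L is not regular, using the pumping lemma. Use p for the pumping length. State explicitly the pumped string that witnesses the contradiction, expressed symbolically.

0^{p+k} 1^p

Assume L is regular; let p be its pumping constant.
Take w = 0^p 1^p ∈ L (since p ≤ p ≤ 2p), with |w| = 2p ≥ p.
Write w = xyz as guaranteed by the lemma, with |xy| ≤ p and |y| ≥ 1.
The first p characters of w are 0's, so xy (and hence y) consists only of 0's. Write y = 0^k, 1 ≤ k ≤ p.
Pump with i = 2: xy^2z = 0^{p+k} 1^p. Now n = p+k > p = m, so the condition n ≤ m fails. Thus xy^2z ∉ L.
This is a contradiction; hence L is not regular.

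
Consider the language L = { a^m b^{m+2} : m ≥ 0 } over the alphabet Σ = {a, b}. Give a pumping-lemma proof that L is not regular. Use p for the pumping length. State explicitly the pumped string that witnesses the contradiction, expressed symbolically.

a^{p+k} b^{p+2}

Assume L is regular; let p be its pumping constant.
Take w = a^p b^{p+2}. Then w ∈ L and |w| = 2p+2 ≥ p.
The pumping lemma gives a decomposition w = xyz where |xy| ≤ p and |y| ≥ 1.
The first p characters of w are a's, so xy (and hence y) consists only of a's. Write y = a^k, 1 ≤ k ≤ p.
Pump with i = 2: xy^2z = a^{p+k} b^{p+2}. For this to lie in L we would need p+2 = (p+k)+2, which forces k = 0. But k ≥ 1, so xy^2z ∉ L.
This contradicts the pumping lemma, so L is not regular.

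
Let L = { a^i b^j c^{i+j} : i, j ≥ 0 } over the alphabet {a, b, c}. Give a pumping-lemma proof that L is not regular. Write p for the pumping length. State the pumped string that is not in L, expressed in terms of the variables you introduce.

Toward a contradiction, assume L is regular with pumping length p.
Take w = a^p b^p c^{2p} ∈ L (with i=j=p, i+j=2p), |w| = 4p ≥ p.
The pumping lemma gives a decomposition w = xyz where |xy| ≤ p and |y| > 0.
Because |xy| ≤ p and w begins with p copies of a, we have y = a^k with 1 ≤ k ≤ p.
Consider xy^2z = a^{p+k} b^p c^{2p}. Now the a- and b-counts sum to 2p+k, but the c-count is 2p ≠ 2p+k. So xy^2z ∉ L.
This contradicts the pumping lemma, so L is not regular.

a^{p+k} b^p c^{2p}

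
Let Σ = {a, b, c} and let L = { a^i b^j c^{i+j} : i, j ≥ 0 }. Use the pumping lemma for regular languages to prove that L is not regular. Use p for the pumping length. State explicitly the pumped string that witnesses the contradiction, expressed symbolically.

Assume L is regular; let p be its pumping constant.
Take w = a^p b^p c^{2p} ∈ L (with i=j=p, i+j=2p), |w| = 4p ≥ p.
By the pumping lemma, w = xyz with |xy| ≤ p and y is nonempty.
Because |xy| ≤ p and w begins with p copies of a, we have y = a^k with 1 ≤ k ≤ p.
Consider xy^2z = a^{p+k} b^p c^{2p}. Now the a- and b-counts sum to 2p+k, but the c-count is 2p ≠ 2p+k. So xy^2z ∉ L.
This contradicts the pumping lemma, so L is not regular.

a^{p+k} b^p c^{2p}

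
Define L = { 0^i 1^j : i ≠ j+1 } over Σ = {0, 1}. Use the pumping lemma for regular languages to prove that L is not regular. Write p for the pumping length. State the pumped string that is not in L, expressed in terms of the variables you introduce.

0^{p+p!} 1^{p+p!-1}

Assume L is regular. Let p be the pumping length given by the pumping lemma.
Choose w = 0^p 1^{p+p!-1}. Since p ≠ (p+p!-1)+1 = p+p!, w ∈ L; and |w| ≥ p.
By the pumping lemma, w = xyz with |xy| ≤ p and |y| > 0.
The first p characters of w are 0's, so xy (and hence y) consists only of 0's. Write y = 0^k, 1 ≤ k ≤ p.
Since 1 ≤ k ≤ p, k divides p!; set t = 1 + p!/k. Then xy^t z has p + (p!/k)·k = p + p! copies of 0. Now the 0-count is p+p! and (1-count)+1 = (p+p!-1)+1 = p+p!, so i ≠ j+1 fails. So xy^t z = 0^{p+p!} 1^{p+p!-1} ∉ L.
This contradicts the pumping lemma, so L is not regular.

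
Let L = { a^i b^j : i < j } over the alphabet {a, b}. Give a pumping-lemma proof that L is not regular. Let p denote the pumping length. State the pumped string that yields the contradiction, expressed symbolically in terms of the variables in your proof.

Toward a contradiction, assume L is regular with pumping length p.
Choose w = a^p b^{p+1} ∈ L, with |w| = 2p+1 ≥ p.
Write w = xyz as guaranteed by the lemma, with |xy| ≤ p and y is nonempty.
The first p characters of w are a's, so xy (and hence y) consists only of a's. Write y = a^k, 1 ≤ k ≤ p.
Consider xy^2z = a^{p+k} b^{p+1}. Since k ≥ 1, the a-count p+k is at least p+1, so i < j fails; thus xy^2z ∉ L.
This is a contradiction; hence L is not regular.

a^{p+k} b^{p+1}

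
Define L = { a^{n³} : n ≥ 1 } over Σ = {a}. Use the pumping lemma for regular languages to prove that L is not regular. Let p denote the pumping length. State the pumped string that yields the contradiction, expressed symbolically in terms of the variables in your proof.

Assume L is regular. Let p be the pumping length given by the pumping lemma.
Take w = a^{p³} ∈ L with |w| = p³ ≥ p.
Write w = xyz as guaranteed by the lemma, with |xy| ≤ p and |y| ≥ 1.
Then y = a^k for some k with 1 ≤ k ≤ p.
Pump with i = 2: xy^2z = a^{p³+k}. Since 1 ≤ k ≤ p, p³ < p³+k ≤ p³+p < p³+3p²+3p+1 = (p+1)³, so p³+k is not a perfect cube. So xy^2z ∉ L.
This is a contradiction; hence L is not regular.

a^{p³+k}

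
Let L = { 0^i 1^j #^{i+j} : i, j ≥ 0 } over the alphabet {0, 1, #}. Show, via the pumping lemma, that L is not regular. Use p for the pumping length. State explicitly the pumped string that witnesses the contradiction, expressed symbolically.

Suppose for contradiction that L is regular, and let p be the pumping length.
Take w = 0^p 1^p #^{2p} ∈ L (with i=j=p, i+j=2p), |w| = 4p ≥ p.
By the pumping lemma, w = xyz with |xy| ≤ p and y is nonempty.
Since the first p symbols of w are all 0's and |xy| ≤ p, y lies entirely in the leading 0-block: y = 0^k for some k with 1 ≤ k ≤ p.
Consider xy^2z = 0^{p+k} 1^p #^{2p}. Now the 0- and 1-counts sum to 2p+k, but the #-count is 2p ≠ 2p+k. So xy^2z ∉ L.
This is a contradiction; hence L is not regular.

0^{p+k} 1^p #^{2p}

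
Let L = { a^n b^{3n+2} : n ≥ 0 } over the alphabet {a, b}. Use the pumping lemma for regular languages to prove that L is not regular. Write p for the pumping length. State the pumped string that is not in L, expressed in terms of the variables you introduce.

Assume L is regular; let p be its pumping constant.
Choose w = a^p b^{3p+2}, which is in L with |w| = 4p+2 ≥ p.
Write w = xyz as guaranteed by the lemma, with |xy| ≤ p and |y| > 0.
Because |xy| ≤ p and w begins with p copies of a, we have y = a^k with 1 ≤ k ≤ p.
Pump with i = 2: xy^2z = a^{p+k} b^{3p+2}. For this to lie in L we would need 3p+2 = 3(p+k)+2, which forces k = 0. But k ≥ 1, so xy^2z ∉ L.
This contradicts the pumping lemma, so L is not regular.

a^{p+k} b^{3p+2}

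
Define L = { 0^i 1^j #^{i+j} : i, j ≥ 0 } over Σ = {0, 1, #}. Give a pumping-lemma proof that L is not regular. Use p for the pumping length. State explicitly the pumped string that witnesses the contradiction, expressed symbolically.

Assume L is regular; let p be its pumping constant.
Take w = 0^p 1^p #^{2p} ∈ L (with i=j=p, i+j=2p), |w| = 4p ≥ p.
By the pumping lemma, w = xyz with |xy| ≤ p and |y| > 0.
Because |xy| ≤ p and w begins with p copies of 0, we have y = 0^k with 1 ≤ k ≤ p.
Consider xy^2z = 0^{p+k} 1^p #^{2p}. Now the 0- and 1-counts sum to 2p+k, but the #-count is 2p ≠ 2p+k. So xy^2z ∉ L.
This is a contradiction; hence L is not regular.

0^{p+k} 1^p #^{2p}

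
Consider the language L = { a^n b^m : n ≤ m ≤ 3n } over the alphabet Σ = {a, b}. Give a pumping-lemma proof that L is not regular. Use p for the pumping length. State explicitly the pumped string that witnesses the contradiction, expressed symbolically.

a^{p+k} b^p

Assume L is regular. Let p be the pumping length given by the pumping lemma.
Take w = a^p b^p ∈ L (since p ≤ p ≤ 3p), with |w| = 2p ≥ p.
Write w = xyz as guaranteed by the lemma, with |xy| ≤ p and |y| ≥ 1.
The first p characters of w are a's, so xy (and hence y) consists only of a's. Write y = a^k, 1 ≤ k ≤ p.
Pump with i = 2: xy^2z = a^{p+k} b^p. Now n = p+k > p = m, so the condition n ≤ m fails. Thus xy^2z ∉ L.
This is a contradiction; hence L is not regular.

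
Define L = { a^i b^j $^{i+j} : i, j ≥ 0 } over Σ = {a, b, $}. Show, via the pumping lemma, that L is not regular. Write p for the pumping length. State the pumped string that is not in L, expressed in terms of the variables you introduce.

Assume L is regular. Let p be the pumping length given by the pumping lemma.
Take w = a^p b^p $^{2p} ∈ L (with i=j=p, i+j=2p), |w| = 4p ≥ p.
The pumping lemma gives a decomposition w = xyz where |xy| ≤ p and |y| > 0.
Since the first p symbols of w are all a's and |xy| ≤ p, y lies entirely in the leading a-block: y = a^k for some k with 1 ≤ k ≤ p.
Consider xy^2z = a^{p+k} b^p $^{2p}. Now the a- and b-counts sum to 2p+k, but the $-count is 2p ≠ 2p+k. So xy^2z ∉ L.
Contradiction. Therefore L is not regular.

a^{p+k} b^p $^{2p}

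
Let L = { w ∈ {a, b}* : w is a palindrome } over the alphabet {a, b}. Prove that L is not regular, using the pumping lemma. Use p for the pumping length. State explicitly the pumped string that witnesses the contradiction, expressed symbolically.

a^{p+k} b a^p

Suppose for contradiction that L is regular, and let p be the pumping length.
Take w = a^p b a^p, a palindrome of length 2p+1 ≥ p.
By the pumping lemma, w = xyz with |xy| ≤ p and |y| > 0.
The first p characters of w are a's, so xy (and hence y) consists only of a's. Write y = a^k, 1 ≤ k ≤ p.
Pump with i = 2: xy^2z = a^{p+k} b a^p. Its reverse is a^p b a^{p+k}, which differs from xy^2z since k ≥ 1. So xy^2z is not a palindrome and xy^2z ∉ L.
This is a contradiction; hence L is not regular.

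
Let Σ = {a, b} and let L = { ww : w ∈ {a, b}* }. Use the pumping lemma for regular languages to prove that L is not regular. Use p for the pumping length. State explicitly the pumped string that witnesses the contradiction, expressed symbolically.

a^{p+k} b^p a^p b^p

Toward a contradiction, assume L is regular with pumping length p.
Take w = a^p b^p a^p b^p = uu where u = a^pb^p; then w ∈ L and |w| = 4p ≥ p.
The pumping lemma gives a decomposition w = xyz where |xy| ≤ p and y is nonempty.
Since the first p symbols of w are all a's and |xy| ≤ p, y lies entirely in the leading a-block: y = a^k for some k with 1 ≤ k ≤ p.
Pump with i = 2: xy^2z = a^{p+k} b^p a^p b^p, of length 4p+k. Suppose this equals vv. The string starts with a and ends with b, so v does too; thus the boundary between the two copies of v is a b→a transition. There is exactly one such transition, at position 2p+k, so |v| = 2p+k and |vv| = 4p+2k ≠ 4p+k since k ≥ 1. So xy^2z ∉ L.
Contradiction. Therefore L is not regular.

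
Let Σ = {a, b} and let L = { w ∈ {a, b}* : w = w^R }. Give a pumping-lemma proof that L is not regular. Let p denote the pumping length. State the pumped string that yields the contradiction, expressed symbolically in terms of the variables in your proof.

a^{p+k} b a^p

Suppose for contradiction that L is regular, and let p be the pumping length.
Take w = a^p b a^p, a palindrome of length 2p+1 ≥ p.
Write w = xyz as guaranteed by the lemma, with |xy| ≤ p and y is nonempty.
Because |xy| ≤ p and w begins with p copies of a, we have y = a^k with 1 ≤ k ≤ p.
Pump with i = 2: xy^2z = a^{p+k} b a^p. Its reverse is a^p b a^{p+k}, which differs from xy^2z since k ≥ 1. So xy^2z is not a palindrome and xy^2z ∉ L.
This is a contradiction; hence L is not regular.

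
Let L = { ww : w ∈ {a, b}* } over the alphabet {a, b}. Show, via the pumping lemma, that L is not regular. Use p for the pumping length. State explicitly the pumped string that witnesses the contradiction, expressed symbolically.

a^{p+k} b^p a^p b^p

Assume L is regular. Let p be the pumping length given by the pumping lemma.
Take w = a^p b^p a^p b^p = uu where u = a^pb^p; then w ∈ L and |w| = 4p ≥ p.
Write w = xyz as guaranteed by the lemma, with |xy| ≤ p and y is nonempty.
The first p characters of w are a's, so xy (and hence y) consists only of a's. Write y = a^k, 1 ≤ k ≤ p.
Pump with i = 2: xy^2z = a^{p+k} b^p a^p b^p, of length 4p+k. Suppose this equals vv. The string starts with a and ends with b, so v does too; thus the boundary between the two copies of v is a b→a transition. There is exactly one such transition, at position 2p+k, so |v| = 2p+k and |vv| = 4p+2k ≠ 4p+k since k ≥ 1. So xy^2z ∉ L.
This contradicts the pumping lemma, so L is not regular.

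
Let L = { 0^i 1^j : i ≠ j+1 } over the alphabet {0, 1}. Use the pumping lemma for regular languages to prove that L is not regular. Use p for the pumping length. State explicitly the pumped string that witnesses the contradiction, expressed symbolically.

0^{p+p!} 1^{p+p!-1}

Suppose for contradiction that L is regular, and let p be the pumping length.
Choose w = 0^p 1^{p+p!-1}. Since p ≠ (p+p!-1)+1 = p+p!, w ∈ L; and |w| ≥ p.
By the pumping lemma, w = xyz with |xy| ≤ p and y is nonempty.
The first p characters of w are 0's, so xy (and hence y) consists only of 0's. Write y = 0^k, 1 ≤ k ≤ p.
Since 1 ≤ k ≤ p, k divides p!; set t = 1 + p!/k. Then xy^t z has p + (p!/k)·k = p + p! copies of 0. Now the 0-count is p+p! and (1-count)+1 = (p+p!-1)+1 = p+p!, so i ≠ j+1 fails. So xy^t z = 0^{p+p!} 1^{p+p!-1} ∉ L.
Contradiction. Therefore L is not regular.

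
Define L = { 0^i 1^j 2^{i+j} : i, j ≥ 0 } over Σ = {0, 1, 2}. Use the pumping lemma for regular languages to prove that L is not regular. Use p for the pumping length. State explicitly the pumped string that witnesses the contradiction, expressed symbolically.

Assume L is regular. Let p be the pumping length given by the pumping lemma.
Take w = 0^p 1^p 2^{2p} ∈ L (with i=j=p, i+j=2p), |w| = 4p ≥ p.
Write w = xyz as guaranteed by the lemma, with |xy| ≤ p and y is nonempty.
The first p characters of w are 0's, so xy (and hence y) consists only of 0's. Write y = 0^k, 1 ≤ k ≤ p.
Consider xy^2z = 0^{p+k} 1^p 2^{2p}. Now the 0- and 1-counts sum to 2p+k, but the 2-count is 2p ≠ 2p+k. So xy^2z ∉ L.
This is a contradiction; hence L is not regular.

0^{p+k} 1^p 2^{2p}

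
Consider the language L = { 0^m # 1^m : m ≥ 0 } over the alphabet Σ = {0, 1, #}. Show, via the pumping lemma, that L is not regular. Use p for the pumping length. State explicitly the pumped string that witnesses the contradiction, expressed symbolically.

0^{p+k} # 1^p

Toward a contradiction, assume L is regular with pumping length p.
Take w = 0^p # 1^p ∈ L with |w| = 2p+1 ≥ p.
The pumping lemma gives a decomposition w = xyz where |xy| ≤ p and y is nonempty.
Since the first p symbols of w are all 0's and |xy| ≤ p, y lies entirely in the leading 0-block: y = 0^k for some k with 1 ≤ k ≤ p.
Pump with i = 2: xy^2z = 0^{p+k} # 1^p, which would require p+k = p. But k ≥ 1, so xy^2z ∉ L.
This is a contradiction; hence L is not regular.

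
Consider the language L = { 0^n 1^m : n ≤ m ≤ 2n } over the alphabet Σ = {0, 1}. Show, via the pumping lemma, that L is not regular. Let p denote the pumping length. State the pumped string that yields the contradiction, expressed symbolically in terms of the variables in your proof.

Assume L is regular. Let p be the pumping length given by the pumping lemma.
Take w = 0^p 1^p ∈ L (since p ≤ p ≤ 2p), with |w| = 2p ≥ p.
The pumping lemma gives a decomposition w = xyz where |xy| ≤ p and y is nonempty.
Because |xy| ≤ p and w begins with p copies of 0, we have y = 0^k with 1 ≤ k ≤ p.
Pump with i = 2: xy^2z = 0^{p+k} 1^p. Now n = p+k > p = m, so the condition n ≤ m fails. Thus xy^2z ∉ L.
Contradiction. Therefore L is not regular.

0^{p+k} 1^p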